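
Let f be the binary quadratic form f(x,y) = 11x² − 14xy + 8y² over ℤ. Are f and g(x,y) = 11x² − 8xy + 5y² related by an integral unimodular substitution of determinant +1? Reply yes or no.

D₁ = -156, D₂ = -156
f: translate: b→8 (≡-14 mod 22), so (11,-14,8)→(11,8,5)
f: flip: (11,8,5)→(5,-8,11)
f: translate: b→2 (≡-8 mod 10), so (5,-8,11)→(5,2,8)
f: reduced (well bottom): (5,2,8) with a≤c, −a<b≤a
g: flip: (11,-8,5)→(5,8,11)
g: translate: b→-2 (≡8 mod 10), so (5,8,11)→(5,-2,8)
g: reduced (well bottom): (5,-2,8) with a≤c, −a<b≤a
reduced forms (5, 2, 8) vs (5, -2, 8) ⇒ inequivalent

no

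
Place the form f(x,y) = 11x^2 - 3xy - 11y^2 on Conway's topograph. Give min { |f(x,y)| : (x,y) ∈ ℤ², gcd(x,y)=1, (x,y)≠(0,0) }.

descent: ρ → (-11,3,11)  [lands on river]
river: ρ → (11,19,-3)
river: ρ → (-3,17,17)
river: ρ → (17,17,-3)
river: ρ → (-3,19,11)
river: ρ → (11,3,-11)
river: ρ → (-11,19,3)
river: ρ → (3,17,-17)
river: ρ → (-17,17,3)
river: ρ → (3,19,-11)
closes: descent 1, river 10
min |a| on river = 3

3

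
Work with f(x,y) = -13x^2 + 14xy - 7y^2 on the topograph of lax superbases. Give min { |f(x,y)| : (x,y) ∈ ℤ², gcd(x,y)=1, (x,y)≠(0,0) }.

translate: b→12 (≡-14 mod 26), so (13,-14,7)→(13,12,6)
flip: (13,12,6)→(6,-12,13)
translate: b→0 (≡-12 mod 12), so (6,-12,13)→(6,0,7)
reduced (well bottom): (6,0,7) with a≤c, −a<b≤a
well minimum |f| = |-6| = 6 (negative-definite)

6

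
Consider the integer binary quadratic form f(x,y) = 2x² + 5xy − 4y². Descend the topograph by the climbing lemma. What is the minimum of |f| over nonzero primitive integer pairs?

river: ρ → (-4,3,3)
river: ρ → (3,3,-4)
river: ρ → (-4,5,2)
river: ρ → (2,7,-1)
river: ρ → (-1,7,2)
river: ρ → (2,5,-4)
closes: descent 0, river 6
min |a| on river = 1

1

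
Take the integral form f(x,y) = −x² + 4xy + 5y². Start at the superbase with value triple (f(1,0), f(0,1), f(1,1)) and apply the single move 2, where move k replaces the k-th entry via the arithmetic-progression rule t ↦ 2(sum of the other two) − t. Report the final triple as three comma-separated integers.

start (-1,5,8) = (f(1,0),f(0,1),f(1,1))
replace slot 2: 2·((-1)+8) − 5 = 9 → (-1,9,8)

-1,9,8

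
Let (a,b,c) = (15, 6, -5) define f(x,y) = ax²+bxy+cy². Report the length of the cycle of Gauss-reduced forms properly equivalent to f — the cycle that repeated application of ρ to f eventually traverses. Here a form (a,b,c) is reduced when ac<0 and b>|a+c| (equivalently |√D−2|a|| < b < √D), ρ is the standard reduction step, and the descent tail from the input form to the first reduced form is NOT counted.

D = 336, ⌊√D⌋ = 18
descent: ρ → (-5,14,7)  [lands on river]
river: ρ → (7,14,-5)
river: ρ → (-5,16,4)
river: ρ → (4,16,-5)
ρ-cycle length = 4 (tail of 1 descent step not counted)

4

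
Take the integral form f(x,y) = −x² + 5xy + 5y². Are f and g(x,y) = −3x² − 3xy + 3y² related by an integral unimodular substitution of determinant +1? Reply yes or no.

D₁ = 45, D₂ = 45
river cycle of f (length 2): (5, 5, -1), (-1, 5, 5)
river cycle of g (length 2): (3, 3, -3), (-3, 3, 3)
cycles differ ⇒ inequivalent

no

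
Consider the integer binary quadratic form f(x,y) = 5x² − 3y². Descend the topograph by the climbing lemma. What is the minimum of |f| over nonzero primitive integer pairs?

descent: ρ → (-3,6,2)  [lands on river]
river: ρ → (2,6,-3)
closes: descent 1, river 2
min |a| on river = 2

2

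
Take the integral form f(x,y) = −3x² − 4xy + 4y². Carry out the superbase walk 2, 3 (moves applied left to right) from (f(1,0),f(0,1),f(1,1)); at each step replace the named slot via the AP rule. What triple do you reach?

start (-3,4,-3) = (f(1,0),f(0,1),f(1,1))
replace slot 2: 2·((-3)+(-3)) − 4 = -16 → (-3,-16,-3)
replace slot 3: 2·((-3)+(-16)) − (-3) = -35 → (-3,-16,-35)

-3,-16,-35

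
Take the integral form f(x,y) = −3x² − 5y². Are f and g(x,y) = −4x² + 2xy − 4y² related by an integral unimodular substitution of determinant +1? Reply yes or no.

D₁ = -60, D₂ = -60
f is negative-definite; reduce −f:
−f: reduced (well bottom): (3,0,5) with a≤c, −a<b≤a
flip sign back: reduced form of f is (-3,0,-5)
g is negative-definite; reduce −g:
−g: flip: (4,-2,4)→(4,2,4)
−g: reduced (well bottom): (4,2,4) with a≤c, −a<b≤a
flip sign back: reduced form of g is (-4,-2,-4)
reduced forms (-3, 0, -5) vs (-4, -2, -4) ⇒ inequivalent

no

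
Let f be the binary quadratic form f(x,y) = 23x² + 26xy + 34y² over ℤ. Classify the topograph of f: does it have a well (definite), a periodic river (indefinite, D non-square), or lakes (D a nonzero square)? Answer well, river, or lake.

D = b²−4ac = 26² − 4·23·34 = -2452
D < 0 ⇒ definite ⇒ every region one sign ⇒ single well

well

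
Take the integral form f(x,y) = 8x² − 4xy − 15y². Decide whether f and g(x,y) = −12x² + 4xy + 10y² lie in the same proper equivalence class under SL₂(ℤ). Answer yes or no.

D₁ = 496, D₂ = 496
river cycle of f (length 16): (8, 12, -11), (-11, 10, 9), (9, 8, -12), (-12, 16, 5), (5, 14, -15), (-15, 16, 4), (4, 16, -15), (-15, 14, 5), (5, 16, -12), (-12, 8, 9), … (6 more)
river cycle of g (length 8): (10, 16, -6), (-6, 20, 4), (4, 20, -6), (-6, 16, 10), (10, 4, -12), (-12, 20, 2), (2, 20, -12), (-12, 4, 10)
cycles differ ⇒ inequivalent

no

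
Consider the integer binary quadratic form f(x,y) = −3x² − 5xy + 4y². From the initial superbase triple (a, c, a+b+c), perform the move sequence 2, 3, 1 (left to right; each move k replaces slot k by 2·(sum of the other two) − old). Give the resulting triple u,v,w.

start (-3,4,-4) = (f(1,0),f(0,1),f(1,1))
replace slot 2: 2·((-3)+(-4)) − 4 = -18 → (-3,-18,-4)
replace slot 3: 2·((-3)+(-18)) − (-4) = -38 → (-3,-18,-38)
replace slot 1: 2·((-18)+(-38)) − (-3) = -109 → (-109,-18,-38)

-109,-18,-38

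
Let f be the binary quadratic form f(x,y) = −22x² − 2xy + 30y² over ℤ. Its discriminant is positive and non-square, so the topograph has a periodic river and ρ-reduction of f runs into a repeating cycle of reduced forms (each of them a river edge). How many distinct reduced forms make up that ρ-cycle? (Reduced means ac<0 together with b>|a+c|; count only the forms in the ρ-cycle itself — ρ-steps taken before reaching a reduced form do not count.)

D = 2644, ⌊√D⌋ = 51
descent: ρ → (30,2,-22)
descent: ρ → (-22,42,10)  [lands on river]
river: ρ → (10,38,-30)
river: ρ → (-30,22,18)
river: ρ → (18,50,-2)
river: ρ → (-2,50,18)
river: ρ → (18,22,-30)
river: ρ → (-30,38,10)
river: ρ → (10,42,-22)
river: ρ → (-22,46,6)
river: ρ → (6,50,-6)
river: ρ → (-6,46,22)
river: ρ → (22,42,-10)
river: ρ → (-10,38,30)
river: ρ → (30,22,-18)
river: ρ → (-18,50,2)
river: ρ → (2,50,-18)
river: ρ → (-18,22,30)
river: ρ → (30,38,-10)
river: ρ → (-10,42,22)
river: ρ → (22,46,-6)
river: ρ → (-6,50,6)
river: ρ → (6,46,-22)
ρ-cycle length = 22 (tail of 2 descent steps not counted)

22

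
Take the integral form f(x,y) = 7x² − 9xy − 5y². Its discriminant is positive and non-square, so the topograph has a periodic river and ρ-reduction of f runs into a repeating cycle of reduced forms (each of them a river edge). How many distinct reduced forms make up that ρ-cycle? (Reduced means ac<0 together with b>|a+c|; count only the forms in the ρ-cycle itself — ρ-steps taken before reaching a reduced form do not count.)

D = 221, ⌊√D⌋ = 14
descent: ρ → (-5,9,7)  [lands on river]
river: ρ → (7,5,-7)
river: ρ → (-7,9,5)
river: ρ → (5,11,-5)
ρ-cycle length = 4 (tail of 1 descent step not counted)

4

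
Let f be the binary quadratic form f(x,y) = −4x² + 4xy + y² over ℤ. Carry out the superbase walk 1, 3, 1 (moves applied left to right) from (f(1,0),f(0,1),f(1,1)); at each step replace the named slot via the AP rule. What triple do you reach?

start (-4,1,1) = (f(1,0),f(0,1),f(1,1))
replace slot 1: 2·(1+1) − (-4) = 8 → (8,1,1)
replace slot 3: 2·(8+1) − 1 = 17 → (8,1,17)
replace slot 1: 2·(1+17) − 8 = 28 → (28,1,17)

28,1,17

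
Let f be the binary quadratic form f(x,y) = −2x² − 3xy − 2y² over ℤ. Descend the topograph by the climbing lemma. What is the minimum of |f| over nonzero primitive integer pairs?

translate: b→-1 (≡3 mod 4), so (2,3,2)→(2,-1,1)
flip: (2,-1,1)→(1,1,2)
reduced (well bottom): (1,1,2) with a≤c, −a<b≤a
well minimum |f| = |-1| = 1 (negative-definite)

1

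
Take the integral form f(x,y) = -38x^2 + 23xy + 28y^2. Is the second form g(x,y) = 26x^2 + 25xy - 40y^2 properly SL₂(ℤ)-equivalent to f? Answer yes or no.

D₁ = 4785, D₂ = 4785
river cycle of f (length 24): (28, 33, -33), (-33, 33, 28), (28, 23, -38), (-38, 53, 13), (13, 51, -42), (-42, 33, 22), (22, 55, -20), (-20, 65, 7), (7, 61, -38), (-38, 15, 30), … (14 more)
river cycle of g (length 24): (-40, 55, 11), (11, 55, -40), (-40, 25, 26), (26, 27, -39), (-39, 51, 14), (14, 61, -19), (-19, 53, 26), (26, 51, -21), (-21, 33, 44), (44, 55, -10), … (14 more)
cycles differ ⇒ inequivalent

no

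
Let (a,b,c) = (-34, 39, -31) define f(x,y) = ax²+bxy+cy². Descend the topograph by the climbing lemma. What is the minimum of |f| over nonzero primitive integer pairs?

translate: b→29 (≡-39 mod 68), so (34,-39,31)→(34,29,26)
flip: (34,29,26)→(26,-29,34)
translate: b→23 (≡-29 mod 52), so (26,-29,34)→(26,23,31)
reduced (well bottom): (26,23,31) with a≤c, −a<b≤a
well minimum |f| = |-26| = 26 (negative-definite)

26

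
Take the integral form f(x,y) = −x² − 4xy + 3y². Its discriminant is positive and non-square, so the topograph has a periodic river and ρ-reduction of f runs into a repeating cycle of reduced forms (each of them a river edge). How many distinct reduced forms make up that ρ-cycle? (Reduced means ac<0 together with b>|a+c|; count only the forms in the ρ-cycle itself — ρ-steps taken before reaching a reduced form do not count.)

D = 28, ⌊√D⌋ = 5
descent: ρ → (3,4,-1)  [lands on river]
river: ρ → (-1,4,3)
river: ρ → (3,2,-2)
river: ρ → (-2,2,3)
ρ-cycle length = 4 (tail of 1 descent step not counted)

4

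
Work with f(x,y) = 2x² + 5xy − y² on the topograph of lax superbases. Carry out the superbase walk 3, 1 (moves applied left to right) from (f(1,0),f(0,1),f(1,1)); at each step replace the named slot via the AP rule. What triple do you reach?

start (2,-1,6) = (f(1,0),f(0,1),f(1,1))
replace slot 3: 2·(2+(-1)) − 6 = -4 → (2,-1,-4)
replace slot 1: 2·((-1)+(-4)) − 2 = -12 → (-12,-1,-4)

-12,-1,-4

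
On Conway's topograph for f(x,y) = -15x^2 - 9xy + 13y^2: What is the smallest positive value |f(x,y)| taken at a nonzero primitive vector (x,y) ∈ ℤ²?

descent: ρ → (13,9,-15)  [lands on river]
river: ρ → (-15,21,7)
river: ρ → (7,21,-15)
river: ρ → (-15,9,13)
river: ρ → (13,17,-11)
river: ρ → (-11,27,3)
river: ρ → (3,27,-11)
river: ρ → (-11,17,13)
closes: descent 1, river 8
min |a| on river = 3

3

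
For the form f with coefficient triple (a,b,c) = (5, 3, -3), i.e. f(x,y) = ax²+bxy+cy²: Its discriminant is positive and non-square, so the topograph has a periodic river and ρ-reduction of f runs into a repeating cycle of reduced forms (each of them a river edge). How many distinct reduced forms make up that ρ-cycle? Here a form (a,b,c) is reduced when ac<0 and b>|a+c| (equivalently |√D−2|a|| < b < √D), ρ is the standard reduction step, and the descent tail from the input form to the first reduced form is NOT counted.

D = 69, ⌊√D⌋ = 8
river: ρ → (-3,3,5)
river: ρ → (5,7,-1)
river: ρ → (-1,7,5)
river: ρ → (5,3,-3)
ρ-cycle length = 4 (tail of 0 descent steps not counted)

4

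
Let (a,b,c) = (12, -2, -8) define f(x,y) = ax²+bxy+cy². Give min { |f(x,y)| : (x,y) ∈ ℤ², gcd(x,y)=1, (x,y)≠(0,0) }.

descent: ρ → (-8,18,2)  [lands on river]
river: ρ → (2,18,-8)
river: ρ → (-8,14,6)
river: ρ → (6,10,-12)
river: ρ → (-12,14,4)
river: ρ → (4,18,-4)
river: ρ → (-4,14,12)
river: ρ → (12,10,-6)
river: ρ → (-6,14,8)
river: ρ → (8,18,-2)
river: ρ → (-2,18,8)
river: ρ → (8,14,-6)
river: ρ → (-6,10,12)
river: ρ → (12,14,-4)
river: ρ → (-4,18,4)
river: ρ → (4,14,-12)
river: ρ → (-12,10,6)
river: ρ → (6,14,-8)
closes: descent 1, river 18
min |a| on river = 2

2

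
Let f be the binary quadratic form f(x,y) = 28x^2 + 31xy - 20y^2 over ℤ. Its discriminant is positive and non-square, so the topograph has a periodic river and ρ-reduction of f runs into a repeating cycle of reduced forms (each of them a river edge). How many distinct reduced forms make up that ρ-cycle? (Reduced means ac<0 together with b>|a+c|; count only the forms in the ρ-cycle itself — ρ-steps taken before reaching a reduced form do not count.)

D = 3201, ⌊√D⌋ = 56
river: ρ → (-20,49,10)
river: ρ → (10,51,-15)
river: ρ → (-15,39,28)
river: ρ → (28,17,-26)
river: ρ → (-26,35,19)
river: ρ → (19,41,-20)
river: ρ → (-20,39,21)
river: ρ → (21,45,-14)
river: ρ → (-14,39,30)
river: ρ → (30,21,-23)
river: ρ → (-23,25,28)
river: ρ → (28,31,-20)
ρ-cycle length = 12 (tail of 0 descent steps not counted)

12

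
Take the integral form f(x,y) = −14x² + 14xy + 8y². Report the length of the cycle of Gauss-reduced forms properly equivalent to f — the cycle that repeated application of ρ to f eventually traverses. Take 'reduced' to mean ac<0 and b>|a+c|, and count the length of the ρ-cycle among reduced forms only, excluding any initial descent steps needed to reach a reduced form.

D = 644, ⌊√D⌋ = 25
river: ρ → (8,18,-10)
river: ρ → (-10,22,4)
river: ρ → (4,18,-20)
river: ρ → (-20,22,2)
river: ρ → (2,22,-20)
river: ρ → (-20,18,4)
river: ρ → (4,22,-10)
river: ρ → (-10,18,8)
river: ρ → (8,14,-14)
river: ρ → (-14,14,8)
ρ-cycle length = 10 (tail of 0 descent steps not counted)

10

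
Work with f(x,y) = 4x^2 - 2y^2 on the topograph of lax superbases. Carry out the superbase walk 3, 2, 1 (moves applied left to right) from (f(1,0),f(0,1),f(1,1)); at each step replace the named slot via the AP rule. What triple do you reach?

start (4,-2,2) = (f(1,0),f(0,1),f(1,1))
replace slot 3: 2·(4+(-2)) − 2 = 2 → (4,-2,2)
replace slot 2: 2·(4+2) − (-2) = 14 → (4,14,2)
replace slot 1: 2·(14+2) − 4 = 28 → (28,14,2)

28,14,2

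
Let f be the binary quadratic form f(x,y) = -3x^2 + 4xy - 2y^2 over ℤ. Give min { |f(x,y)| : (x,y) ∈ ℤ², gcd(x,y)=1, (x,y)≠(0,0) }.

translate: b→2 (≡-4 mod 6), so (3,-4,2)→(3,2,1)
flip: (3,2,1)→(1,-2,3)
translate: b→0 (≡-2 mod 2), so (1,-2,3)→(1,0,2)
reduced (well bottom): (1,0,2) with a≤c, −a<b≤a
well minimum |f| = |-1| = 1 (negative-definite)

1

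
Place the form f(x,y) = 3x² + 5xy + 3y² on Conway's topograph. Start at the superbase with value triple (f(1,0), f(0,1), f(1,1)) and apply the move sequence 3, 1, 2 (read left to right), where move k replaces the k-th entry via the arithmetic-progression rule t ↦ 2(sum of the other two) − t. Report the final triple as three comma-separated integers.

start (3,3,11) = (f(1,0),f(0,1),f(1,1))
replace slot 3: 2·(3+3) − 11 = 1 → (3,3,1)
replace slot 1: 2·(3+1) − 3 = 5 → (5,3,1)
replace slot 2: 2·(5+1) − 3 = 9 → (5,9,1)

5,9,1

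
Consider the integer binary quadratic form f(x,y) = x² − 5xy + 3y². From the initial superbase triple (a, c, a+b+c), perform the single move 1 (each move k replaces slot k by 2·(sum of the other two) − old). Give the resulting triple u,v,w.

start (1,3,-1) = (f(1,0),f(0,1),f(1,1))
replace slot 1: 2·(3+(-1)) − 1 = 3 → (3,3,-1)

3,3,-1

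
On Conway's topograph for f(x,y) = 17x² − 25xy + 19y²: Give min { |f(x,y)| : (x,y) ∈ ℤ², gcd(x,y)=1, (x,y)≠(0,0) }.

translate: b→9 (≡-25 mod 34), so (17,-25,19)→(17,9,11)
flip: (17,9,11)→(11,-9,17)
reduced (well bottom): (11,-9,17) with a≤c, −a<b≤a
well minimum = a = 11

11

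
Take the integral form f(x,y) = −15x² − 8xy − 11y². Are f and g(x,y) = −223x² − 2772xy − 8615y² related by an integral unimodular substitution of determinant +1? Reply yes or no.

D₁ = -596, D₂ = -596
f is negative-definite; reduce −f:
−f: flip: (15,8,11)→(11,-8,15)
−f: reduced (well bottom): (11,-8,15) with a≤c, −a<b≤a
flip sign back: reduced form of f is (-11,8,-15)
g is negative-definite; reduce −g:
−g: translate: b→96 (≡2772 mod 446), so (223,2772,8615)→(223,96,11)
−g: flip: (223,96,11)→(11,-96,223)
−g: translate: b→-8 (≡-96 mod 22), so (11,-96,223)→(11,-8,15)
−g: reduced (well bottom): (11,-8,15) with a≤c, −a<b≤a
flip sign back: reduced form of g is (-11,8,-15)
reduced forms (-11, 8, -15) vs (-11, 8, -15) ⇒ equivalent

yes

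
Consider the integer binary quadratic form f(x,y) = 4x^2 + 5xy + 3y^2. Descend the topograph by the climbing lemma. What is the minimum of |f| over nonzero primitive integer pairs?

translate: b→-3 (≡5 mod 8), so (4,5,3)→(4,-3,2)
flip: (4,-3,2)→(2,3,4)
translate: b→-1 (≡3 mod 4), so (2,3,4)→(2,-1,3)
reduced (well bottom): (2,-1,3) with a≤c, −a<b≤a
well minimum = a = 2

2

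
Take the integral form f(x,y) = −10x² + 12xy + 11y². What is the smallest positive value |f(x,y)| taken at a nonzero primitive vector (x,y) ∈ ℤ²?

river: ρ → (11,10,-11)
river: ρ → (-11,12,10)
river: ρ → (10,8,-13)
river: ρ → (-13,18,5)
river: ρ → (5,22,-5)
river: ρ → (-5,18,13)
river: ρ → (13,8,-10)
river: ρ → (-10,12,11)
closes: descent 0, river 8
min |a| on river = 5

5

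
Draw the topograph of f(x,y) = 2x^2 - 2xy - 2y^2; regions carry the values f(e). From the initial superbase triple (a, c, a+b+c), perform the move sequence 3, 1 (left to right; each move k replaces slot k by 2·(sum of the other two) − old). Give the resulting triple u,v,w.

start (2,-2,-2) = (f(1,0),f(0,1),f(1,1))
replace slot 3: 2·(2+(-2)) − (-2) = 2 → (2,-2,2)
replace slot 1: 2·((-2)+2) − 2 = -2 → (-2,-2,2)

-2,-2,2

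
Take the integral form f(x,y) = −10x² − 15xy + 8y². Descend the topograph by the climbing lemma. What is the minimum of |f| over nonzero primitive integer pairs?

descent: ρ → (8,15,-10)  [lands on river]
river: ρ → (-10,5,13)
river: ρ → (13,21,-2)
river: ρ → (-2,23,2)
river: ρ → (2,21,-13)
river: ρ → (-13,5,10)
river: ρ → (10,15,-8)
river: ρ → (-8,17,8)
closes: descent 1, river 8
min |a| on river = 2

2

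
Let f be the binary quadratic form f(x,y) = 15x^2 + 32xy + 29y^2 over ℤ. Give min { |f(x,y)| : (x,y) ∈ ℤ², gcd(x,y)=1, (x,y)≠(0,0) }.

translate: b→2 (≡32 mod 30), so (15,32,29)→(15,2,12)
flip: (15,2,12)→(12,-2,15)
reduced (well bottom): (12,-2,15) with a≤c, −a<b≤a
well minimum = a = 12

12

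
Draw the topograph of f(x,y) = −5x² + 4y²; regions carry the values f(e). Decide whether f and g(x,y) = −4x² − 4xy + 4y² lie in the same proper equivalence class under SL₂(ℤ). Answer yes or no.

D₁ = 80, D₂ = 80
river cycle of f (length 2): (4, 8, -1), (-1, 8, 4)
river cycle of g (length 2): (4, 4, -4), (-4, 4, 4)
cycles differ ⇒ inequivalent

no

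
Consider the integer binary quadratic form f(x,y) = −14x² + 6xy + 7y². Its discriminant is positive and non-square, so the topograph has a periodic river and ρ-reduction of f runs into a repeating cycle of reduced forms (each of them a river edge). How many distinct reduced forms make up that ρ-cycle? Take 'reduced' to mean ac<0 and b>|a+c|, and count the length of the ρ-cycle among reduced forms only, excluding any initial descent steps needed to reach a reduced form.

D = 428, ⌊√D⌋ = 20
descent: ρ → (7,8,-13)  [lands on river]
river: ρ → (-13,18,2)
river: ρ → (2,18,-13)
river: ρ → (-13,8,7)
river: ρ → (7,20,-1)
river: ρ → (-1,20,7)
ρ-cycle length = 6 (tail of 1 descent step not counted)

6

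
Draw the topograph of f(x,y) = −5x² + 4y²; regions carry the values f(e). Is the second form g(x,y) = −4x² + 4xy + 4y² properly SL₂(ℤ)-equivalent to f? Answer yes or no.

D₁ = 80, D₂ = 80
river cycle of f (length 2): (4, 8, -1), (-1, 8, 4)
river cycle of g (length 2): (4, 4, -4), (-4, 4, 4)
cycles differ ⇒ inequivalent

no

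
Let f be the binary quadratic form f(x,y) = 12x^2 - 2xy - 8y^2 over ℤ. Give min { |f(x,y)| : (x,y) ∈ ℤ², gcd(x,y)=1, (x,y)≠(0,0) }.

descent: ρ → (-8,18,2)  [lands on river]
river: ρ → (2,18,-8)
river: ρ → (-8,14,6)
river: ρ → (6,10,-12)
river: ρ → (-12,14,4)
river: ρ → (4,18,-4)
river: ρ → (-4,14,12)
river: ρ → (12,10,-6)
river: ρ → (-6,14,8)
river: ρ → (8,18,-2)
river: ρ → (-2,18,8)
river: ρ → (8,14,-6)
river: ρ → (-6,10,12)
river: ρ → (12,14,-4)
river: ρ → (-4,18,4)
river: ρ → (4,14,-12)
river: ρ → (-12,10,6)
river: ρ → (6,14,-8)
closes: descent 1, river 18
min |a| on river = 2

2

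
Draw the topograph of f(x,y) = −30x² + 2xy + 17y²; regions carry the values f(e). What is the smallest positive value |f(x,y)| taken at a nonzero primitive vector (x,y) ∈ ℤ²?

descent: ρ → (17,32,-15)  [lands on river]
river: ρ → (-15,28,21)
river: ρ → (21,14,-22)
river: ρ → (-22,30,13)
river: ρ → (13,22,-30)
river: ρ → (-30,38,5)
river: ρ → (5,42,-14)
river: ρ → (-14,42,5)
river: ρ → (5,38,-30)
river: ρ → (-30,22,13)
river: ρ → (13,30,-22)
river: ρ → (-22,14,21)
river: ρ → (21,28,-15)
river: ρ → (-15,32,17)
river: ρ → (17,36,-11)
river: ρ → (-11,30,26)
river: ρ → (26,22,-15)
river: ρ → (-15,38,10)
river: ρ → (10,42,-7)
river: ρ → (-7,42,10)
river: ρ → (10,38,-15)
river: ρ → (-15,22,26)
river: ρ → (26,30,-11)
river: ρ → (-11,36,17)
closes: descent 1, river 24
min |a| on river = 5

5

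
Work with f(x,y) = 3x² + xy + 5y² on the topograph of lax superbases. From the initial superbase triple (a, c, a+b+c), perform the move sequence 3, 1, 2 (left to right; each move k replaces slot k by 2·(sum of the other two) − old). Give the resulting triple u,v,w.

start (3,5,9) = (f(1,0),f(0,1),f(1,1))
replace slot 3: 2·(3+5) − 9 = 7 → (3,5,7)
replace slot 1: 2·(5+7) − 3 = 21 → (21,5,7)
replace slot 2: 2·(21+7) − 5 = 51 → (21,51,7)

21,51,7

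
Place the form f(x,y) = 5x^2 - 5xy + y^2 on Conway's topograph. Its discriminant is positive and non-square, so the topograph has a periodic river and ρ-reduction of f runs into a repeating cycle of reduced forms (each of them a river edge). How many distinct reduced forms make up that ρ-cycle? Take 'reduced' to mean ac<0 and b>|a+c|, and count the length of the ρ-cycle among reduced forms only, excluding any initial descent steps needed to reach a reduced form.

D = 5, ⌊√D⌋ = 2
descent: ρ → (1,1,-1)  [lands on river]
river: ρ → (-1,1,1)
ρ-cycle length = 2 (tail of 1 descent step not counted)

2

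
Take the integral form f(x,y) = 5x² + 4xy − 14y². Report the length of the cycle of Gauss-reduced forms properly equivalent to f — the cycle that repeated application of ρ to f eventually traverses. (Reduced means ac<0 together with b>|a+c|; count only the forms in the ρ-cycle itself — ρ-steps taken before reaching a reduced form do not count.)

D = 296, ⌊√D⌋ = 17
descent: ρ → (-14,-4,5)
descent: ρ → (5,14,-5)  [lands on river]
river: ρ → (-5,16,2)
river: ρ → (2,16,-5)
river: ρ → (-5,14,5)
river: ρ → (5,16,-2)
river: ρ → (-2,16,5)
ρ-cycle length = 6 (tail of 2 descent steps not counted)

6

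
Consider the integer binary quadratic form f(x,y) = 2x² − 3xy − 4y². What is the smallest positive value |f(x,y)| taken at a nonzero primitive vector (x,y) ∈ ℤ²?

descent: ρ → (-4,3,2)  [lands on river]
river: ρ → (2,5,-2)
river: ρ → (-2,3,4)
river: ρ → (4,5,-1)
river: ρ → (-1,5,4)
river: ρ → (4,3,-2)
river: ρ → (-2,5,2)
river: ρ → (2,3,-4)
river: ρ → (-4,5,1)
river: ρ → (1,5,-4)
closes: descent 1, river 10
min |a| on river = 1

1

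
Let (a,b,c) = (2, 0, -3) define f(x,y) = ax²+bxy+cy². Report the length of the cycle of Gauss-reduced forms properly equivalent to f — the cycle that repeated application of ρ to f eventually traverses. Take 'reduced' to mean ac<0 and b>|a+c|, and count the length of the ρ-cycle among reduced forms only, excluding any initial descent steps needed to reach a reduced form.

D = 24, ⌊√D⌋ = 4
descent: ρ → (-3,0,2)
descent: ρ → (2,4,-1)  [lands on river]
river: ρ → (-1,4,2)
ρ-cycle length = 2 (tail of 2 descent steps not counted)

2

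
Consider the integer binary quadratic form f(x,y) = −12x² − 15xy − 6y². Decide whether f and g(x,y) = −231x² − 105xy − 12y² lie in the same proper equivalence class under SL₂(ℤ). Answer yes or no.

D₁ = -63, D₂ = -63
f is negative-definite; reduce −f:
−f: translate: b→-9 (≡15 mod 24), so (12,15,6)→(12,-9,3)
−f: flip: (12,-9,3)→(3,9,12)
−f: translate: b→3 (≡9 mod 6), so (3,9,12)→(3,3,6)
−f: reduced (well bottom): (3,3,6) with a≤c, −a<b≤a
flip sign back: reduced form of f is (-3,-3,-6)
g is negative-definite; reduce −g:
−g: flip: (231,105,12)→(12,-105,231)
−g: translate: b→-9 (≡-105 mod 24), so (12,-105,231)→(12,-9,3)
−g: flip: (12,-9,3)→(3,9,12)
−g: translate: b→3 (≡9 mod 6), so (3,9,12)→(3,3,6)
−g: reduced (well bottom): (3,3,6) with a≤c, −a<b≤a
flip sign back: reduced form of g is (-3,-3,-6)
reduced forms (-3, -3, -6) vs (-3, -3, -6) ⇒ equivalent

yes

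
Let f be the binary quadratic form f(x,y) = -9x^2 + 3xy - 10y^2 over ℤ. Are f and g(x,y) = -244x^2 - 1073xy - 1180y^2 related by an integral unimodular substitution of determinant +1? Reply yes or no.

D₁ = -351, D₂ = -351
f is negative-definite; reduce −f:
−f: reduced (well bottom): (9,-3,10) with a≤c, −a<b≤a
flip sign back: reduced form of f is (-9,3,-10)
g is negative-definite; reduce −g:
−g: translate: b→97 (≡1073 mod 488), so (244,1073,1180)→(244,97,10)
−g: flip: (244,97,10)→(10,-97,244)
−g: translate: b→3 (≡-97 mod 20), so (10,-97,244)→(10,3,9)
−g: flip: (10,3,9)→(9,-3,10)
−g: reduced (well bottom): (9,-3,10) with a≤c, −a<b≤a
flip sign back: reduced form of g is (-9,3,-10)
reduced forms (-9, 3, -10) vs (-9, 3, -10) ⇒ equivalent

yes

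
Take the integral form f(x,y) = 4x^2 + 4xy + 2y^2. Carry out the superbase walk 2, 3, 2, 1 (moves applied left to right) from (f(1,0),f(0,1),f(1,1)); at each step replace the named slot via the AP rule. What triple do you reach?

start (4,2,10) = (f(1,0),f(0,1),f(1,1))
replace slot 2: 2·(4+10) − 2 = 26 → (4,26,10)
replace slot 3: 2·(4+26) − 10 = 50 → (4,26,50)
replace slot 2: 2·(4+50) − 26 = 82 → (4,82,50)
replace slot 1: 2·(82+50) − 4 = 260 → (260,82,50)

260,82,50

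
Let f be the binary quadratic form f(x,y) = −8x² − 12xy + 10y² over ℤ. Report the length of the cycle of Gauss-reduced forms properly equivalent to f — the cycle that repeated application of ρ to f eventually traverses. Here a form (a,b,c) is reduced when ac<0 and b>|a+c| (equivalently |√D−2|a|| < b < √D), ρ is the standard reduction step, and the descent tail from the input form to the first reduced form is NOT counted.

D = 464, ⌊√D⌋ = 21
descent: ρ → (10,12,-8)  [lands on river]
river: ρ → (-8,20,2)
river: ρ → (2,20,-8)
river: ρ → (-8,12,10)
river: ρ → (10,8,-10)
river: ρ → (-10,12,8)
river: ρ → (8,20,-2)
river: ρ → (-2,20,8)
river: ρ → (8,12,-10)
river: ρ → (-10,8,10)
ρ-cycle length = 10 (tail of 1 descent step not counted)

10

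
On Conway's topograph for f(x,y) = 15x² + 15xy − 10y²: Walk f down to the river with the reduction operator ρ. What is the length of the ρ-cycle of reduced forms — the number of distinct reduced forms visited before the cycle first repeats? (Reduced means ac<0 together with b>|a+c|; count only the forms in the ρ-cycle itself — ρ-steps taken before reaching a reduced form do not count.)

D = 825, ⌊√D⌋ = 28
river: ρ → (-10,25,5)
river: ρ → (5,25,-10)
river: ρ → (-10,15,15)
river: ρ → (15,15,-10)
ρ-cycle length = 4 (tail of 0 descent steps not counted)

4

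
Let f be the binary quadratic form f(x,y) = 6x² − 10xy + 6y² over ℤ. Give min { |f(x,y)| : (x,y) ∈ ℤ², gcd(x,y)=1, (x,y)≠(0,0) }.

translate: b→2 (≡-10 mod 12), so (6,-10,6)→(6,2,2)
flip: (6,2,2)→(2,-2,6)
translate: b→2 (≡-2 mod 4), so (2,-2,6)→(2,2,6)
reduced (well bottom): (2,2,6) with a≤c, −a<b≤a
well minimum = a = 2

2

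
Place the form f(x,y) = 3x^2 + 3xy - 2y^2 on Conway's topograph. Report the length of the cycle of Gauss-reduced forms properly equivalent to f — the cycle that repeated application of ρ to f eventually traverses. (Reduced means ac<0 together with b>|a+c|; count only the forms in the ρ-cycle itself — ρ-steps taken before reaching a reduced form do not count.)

D = 33, ⌊√D⌋ = 5
river: ρ → (-2,5,1)
river: ρ → (1,5,-2)
river: ρ → (-2,3,3)
river: ρ → (3,3,-2)
ρ-cycle length = 4 (tail of 0 descent steps not counted)

4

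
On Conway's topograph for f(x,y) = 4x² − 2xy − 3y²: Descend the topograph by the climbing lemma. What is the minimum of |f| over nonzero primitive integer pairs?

descent: ρ → (-3,2,4)  [lands on river]
river: ρ → (4,6,-1)
river: ρ → (-1,6,4)
river: ρ → (4,2,-3)
river: ρ → (-3,4,3)
river: ρ → (3,2,-4)
river: ρ → (-4,6,1)
river: ρ → (1,6,-4)
river: ρ → (-4,2,3)
river: ρ → (3,4,-3)
closes: descent 1, river 10
min |a| on river = 1

1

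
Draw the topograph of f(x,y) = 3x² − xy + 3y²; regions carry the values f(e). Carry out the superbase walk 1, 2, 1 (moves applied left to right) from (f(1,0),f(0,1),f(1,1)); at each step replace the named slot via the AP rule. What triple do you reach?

start (3,3,5) = (f(1,0),f(0,1),f(1,1))
replace slot 1: 2·(3+5) − 3 = 13 → (13,3,5)
replace slot 2: 2·(13+5) − 3 = 33 → (13,33,5)
replace slot 1: 2·(33+5) − 13 = 63 → (63,33,5)

63,33,5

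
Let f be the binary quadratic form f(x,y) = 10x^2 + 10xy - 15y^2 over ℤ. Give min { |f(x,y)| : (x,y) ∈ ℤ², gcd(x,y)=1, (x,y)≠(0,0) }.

river: ρ → (-15,20,5)
river: ρ → (5,20,-15)
river: ρ → (-15,10,10)
river: ρ → (10,10,-15)
closes: descent 0, river 4
min |a| on river = 5

5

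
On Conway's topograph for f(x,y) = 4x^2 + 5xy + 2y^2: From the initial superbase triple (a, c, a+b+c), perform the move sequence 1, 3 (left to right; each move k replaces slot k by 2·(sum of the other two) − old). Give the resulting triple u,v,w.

start (4,2,11) = (f(1,0),f(0,1),f(1,1))
replace slot 1: 2·(2+11) − 4 = 22 → (22,2,11)
replace slot 3: 2·(22+2) − 11 = 37 → (22,2,37)

22,2,37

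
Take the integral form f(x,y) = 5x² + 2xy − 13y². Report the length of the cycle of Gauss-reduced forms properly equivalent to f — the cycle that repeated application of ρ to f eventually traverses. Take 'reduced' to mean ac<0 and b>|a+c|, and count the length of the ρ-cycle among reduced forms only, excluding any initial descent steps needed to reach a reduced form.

D = 264, ⌊√D⌋ = 16
descent: ρ → (-13,-2,5)
descent: ρ → (5,12,-6)  [lands on river]
river: ρ → (-6,12,5)
river: ρ → (5,8,-10)
river: ρ → (-10,12,3)
river: ρ → (3,12,-10)
river: ρ → (-10,8,5)
ρ-cycle length = 6 (tail of 2 descent steps not counted)

6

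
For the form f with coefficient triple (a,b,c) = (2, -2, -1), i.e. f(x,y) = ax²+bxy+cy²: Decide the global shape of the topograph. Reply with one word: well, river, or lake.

D = b²−4ac = (-2)² − 4·2·(-1) = 12
D > 0 non-square ⇒ indefinite ⇒ periodic river

river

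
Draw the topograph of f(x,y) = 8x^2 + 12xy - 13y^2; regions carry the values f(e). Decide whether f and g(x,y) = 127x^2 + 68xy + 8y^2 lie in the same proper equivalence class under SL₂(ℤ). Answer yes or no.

D₁ = 560, D₂ = 560
river cycle of f (length 6): (-13, 14, 7), (7, 14, -13), (-13, 12, 8), (8, 20, -5), (-5, 20, 8), (8, 12, -13)
river cycle of g (length 6): (8, 12, -13), (-13, 14, 7), (7, 14, -13), (-13, 12, 8), (8, 20, -5), (-5, 20, 8)
cycles coincide ⇒ equivalent

yes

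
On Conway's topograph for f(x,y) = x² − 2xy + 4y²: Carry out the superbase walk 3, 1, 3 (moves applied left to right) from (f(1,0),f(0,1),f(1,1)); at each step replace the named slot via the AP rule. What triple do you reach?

start (1,4,3) = (f(1,0),f(0,1),f(1,1))
replace slot 3: 2·(1+4) − 3 = 7 → (1,4,7)
replace slot 1: 2·(4+7) − 1 = 21 → (21,4,7)
replace slot 3: 2·(21+4) − 7 = 43 → (21,4,43)

21,4,43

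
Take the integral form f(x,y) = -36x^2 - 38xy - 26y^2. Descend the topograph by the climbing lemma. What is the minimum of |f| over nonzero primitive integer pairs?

translate: b→-34 (≡38 mod 72), so (36,38,26)→(36,-34,24)
flip: (36,-34,24)→(24,34,36)
translate: b→-14 (≡34 mod 48), so (24,34,36)→(24,-14,26)
reduced (well bottom): (24,-14,26) with a≤c, −a<b≤a
well minimum |f| = |-24| = 24 (negative-definite)

24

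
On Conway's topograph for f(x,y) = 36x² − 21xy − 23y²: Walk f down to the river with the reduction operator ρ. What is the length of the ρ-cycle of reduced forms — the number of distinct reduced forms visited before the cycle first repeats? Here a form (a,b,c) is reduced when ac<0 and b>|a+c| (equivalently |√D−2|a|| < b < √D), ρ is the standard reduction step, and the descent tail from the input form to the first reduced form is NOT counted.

D = 3753, ⌊√D⌋ = 61
descent: ρ → (-23,21,36)  [lands on river]
river: ρ → (36,51,-8)
river: ρ → (-8,61,1)
river: ρ → (1,61,-8)
river: ρ → (-8,51,36)
river: ρ → (36,21,-23)
river: ρ → (-23,25,34)
river: ρ → (34,43,-14)
river: ρ → (-14,41,37)
river: ρ → (37,33,-18)
river: ρ → (-18,39,31)
river: ρ → (31,23,-26)
river: ρ → (-26,29,28)
river: ρ → (28,27,-27)
river: ρ → (-27,27,28)
river: ρ → (28,29,-26)
river: ρ → (-26,23,31)
river: ρ → (31,39,-18)
river: ρ → (-18,33,37)
river: ρ → (37,41,-14)
river: ρ → (-14,43,34)
river: ρ → (34,25,-23)
ρ-cycle length = 22 (tail of 1 descent step not counted)

22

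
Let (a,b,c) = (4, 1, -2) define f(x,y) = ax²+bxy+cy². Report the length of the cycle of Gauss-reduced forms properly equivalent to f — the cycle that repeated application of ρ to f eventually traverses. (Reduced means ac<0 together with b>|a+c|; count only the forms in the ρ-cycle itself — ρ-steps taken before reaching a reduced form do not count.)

D = 33, ⌊√D⌋ = 5
descent: ρ → (-2,3,3)  [lands on river]
river: ρ → (3,3,-2)
river: ρ → (-2,5,1)
river: ρ → (1,5,-2)
ρ-cycle length = 4 (tail of 1 descent step not counted)

4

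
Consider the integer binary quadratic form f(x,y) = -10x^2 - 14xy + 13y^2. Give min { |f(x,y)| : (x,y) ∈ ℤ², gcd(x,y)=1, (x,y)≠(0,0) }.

descent: ρ → (13,14,-10)  [lands on river]
river: ρ → (-10,26,1)
river: ρ → (1,26,-10)
river: ρ → (-10,14,13)
river: ρ → (13,12,-11)
river: ρ → (-11,10,14)
river: ρ → (14,18,-7)
river: ρ → (-7,24,5)
river: ρ → (5,26,-2)
river: ρ → (-2,26,5)
river: ρ → (5,24,-7)
river: ρ → (-7,18,14)
river: ρ → (14,10,-11)
river: ρ → (-11,12,13)
closes: descent 1, river 14
min |a| on river = 1

1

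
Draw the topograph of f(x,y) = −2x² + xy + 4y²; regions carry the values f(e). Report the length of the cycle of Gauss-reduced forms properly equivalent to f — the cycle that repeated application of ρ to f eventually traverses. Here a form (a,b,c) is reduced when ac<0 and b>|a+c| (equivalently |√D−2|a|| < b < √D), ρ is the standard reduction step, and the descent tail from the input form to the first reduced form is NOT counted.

D = 33, ⌊√D⌋ = 5
descent: ρ → (4,-1,-2)
descent: ρ → (-2,5,1)  [lands on river]
river: ρ → (1,5,-2)
river: ρ → (-2,3,3)
river: ρ → (3,3,-2)
ρ-cycle length = 4 (tail of 2 descent steps not counted)

4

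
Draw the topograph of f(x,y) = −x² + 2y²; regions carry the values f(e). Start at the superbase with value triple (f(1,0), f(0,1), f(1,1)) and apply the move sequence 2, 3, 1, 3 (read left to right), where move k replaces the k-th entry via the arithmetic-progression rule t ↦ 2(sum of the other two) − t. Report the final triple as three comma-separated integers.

start (-1,2,1) = (f(1,0),f(0,1),f(1,1))
replace slot 2: 2·((-1)+1) − 2 = -2 → (-1,-2,1)
replace slot 3: 2·((-1)+(-2)) − 1 = -7 → (-1,-2,-7)
replace slot 1: 2·((-2)+(-7)) − (-1) = -17 → (-17,-2,-7)
replace slot 3: 2·((-17)+(-2)) − (-7) = -31 → (-17,-2,-31)

-17,-2,-31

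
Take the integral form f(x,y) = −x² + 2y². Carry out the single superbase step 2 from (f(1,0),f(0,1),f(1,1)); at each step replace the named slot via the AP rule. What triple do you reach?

start (-1,2,1) = (f(1,0),f(0,1),f(1,1))
replace slot 2: 2·((-1)+1) − 2 = -2 → (-1,-2,1)

-1,-2,1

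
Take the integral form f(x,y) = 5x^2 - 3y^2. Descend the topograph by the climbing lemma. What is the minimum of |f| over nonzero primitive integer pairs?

descent: ρ → (-3,6,2)  [lands on river]
river: ρ → (2,6,-3)
closes: descent 1, river 2
min |a| on river = 2

2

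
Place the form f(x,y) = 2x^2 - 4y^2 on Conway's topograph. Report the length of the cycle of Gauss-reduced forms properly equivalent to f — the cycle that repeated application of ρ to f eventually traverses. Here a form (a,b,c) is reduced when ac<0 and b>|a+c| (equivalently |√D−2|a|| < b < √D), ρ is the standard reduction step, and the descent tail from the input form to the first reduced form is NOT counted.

D = 32, ⌊√D⌋ = 5
descent: ρ → (-4,0,2)
descent: ρ → (2,4,-2)  [lands on river]
river: ρ → (-2,4,2)
ρ-cycle length = 2 (tail of 2 descent steps not counted)

2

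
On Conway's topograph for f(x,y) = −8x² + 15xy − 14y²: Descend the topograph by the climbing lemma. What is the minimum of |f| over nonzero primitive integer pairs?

translate: b→1 (≡-15 mod 16), so (8,-15,14)→(8,1,7)
flip: (8,1,7)→(7,-1,8)
reduced (well bottom): (7,-1,8) with a≤c, −a<b≤a
well minimum |f| = |-7| = 7 (negative-definite)

7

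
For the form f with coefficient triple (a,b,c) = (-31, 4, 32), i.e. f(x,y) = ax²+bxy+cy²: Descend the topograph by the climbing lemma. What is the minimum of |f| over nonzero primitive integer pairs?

river: ρ → (32,60,-3)
river: ρ → (-3,60,32)
river: ρ → (32,4,-31)
river: ρ → (-31,58,5)
river: ρ → (5,62,-7)
river: ρ → (-7,50,53)
river: ρ → (53,56,-4)
river: ρ → (-4,56,53)
river: ρ → (53,50,-7)
river: ρ → (-7,62,5)
river: ρ → (5,58,-31)
river: ρ → (-31,4,32)
closes: descent 0, river 12
min |a| on river = 3

3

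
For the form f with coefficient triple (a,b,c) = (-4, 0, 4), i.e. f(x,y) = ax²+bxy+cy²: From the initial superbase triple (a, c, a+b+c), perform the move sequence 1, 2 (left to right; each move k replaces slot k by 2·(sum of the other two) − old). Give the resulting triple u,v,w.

start (-4,4,0) = (f(1,0),f(0,1),f(1,1))
replace slot 1: 2·(4+0) − (-4) = 12 → (12,4,0)
replace slot 2: 2·(12+0) − 4 = 20 → (12,20,0)

12,20,0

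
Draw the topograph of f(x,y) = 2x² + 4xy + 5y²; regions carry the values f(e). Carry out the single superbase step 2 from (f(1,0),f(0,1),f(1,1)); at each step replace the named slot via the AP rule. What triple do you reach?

start (2,5,11) = (f(1,0),f(0,1),f(1,1))
replace slot 2: 2·(2+11) − 5 = 21 → (2,21,11)

2,21,11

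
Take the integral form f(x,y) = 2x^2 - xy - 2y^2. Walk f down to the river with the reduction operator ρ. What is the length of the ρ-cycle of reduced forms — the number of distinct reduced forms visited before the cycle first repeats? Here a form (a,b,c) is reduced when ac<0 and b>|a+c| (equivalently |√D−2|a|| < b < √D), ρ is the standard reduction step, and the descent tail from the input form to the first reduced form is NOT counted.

D = 17, ⌊√D⌋ = 4
descent: ρ → (-2,1,2)  [lands on river]
river: ρ → (2,3,-1)
river: ρ → (-1,3,2)
river: ρ → (2,1,-2)
river: ρ → (-2,3,1)
river: ρ → (1,3,-2)
ρ-cycle length = 6 (tail of 1 descent step not counted)

6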